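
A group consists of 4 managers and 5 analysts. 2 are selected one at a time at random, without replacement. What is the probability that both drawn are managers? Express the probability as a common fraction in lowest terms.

Multiply the conditional probabilities at each draw: 4/9 · 3/8 = 12/72 = 1/6.

1/6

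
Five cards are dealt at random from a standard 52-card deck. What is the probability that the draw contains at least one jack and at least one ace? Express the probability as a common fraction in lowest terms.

6509/64974

There are C(52,5) = 2598960 possible draws.
By inclusion-exclusion on the complements, draws missing all jacks or all aces: C(48,5) + C(48,5) − C(44,5) = 1712304 + 1712304 − 1086008 = 2338600.
So draws with at least one of each: 2598960 − 2338600 = 260360, probability 260360/2598960 = 6509/64974.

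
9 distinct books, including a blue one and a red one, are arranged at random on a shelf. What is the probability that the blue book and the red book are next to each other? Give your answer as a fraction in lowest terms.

2/9

There are 9! = 362880 arrangements.
Treat the blue book and the red book as a block: 8! arrangements of the blocks × 2 orders within the block = 2·40320 = 80640.
Probability = 80640/362880 = 2/9.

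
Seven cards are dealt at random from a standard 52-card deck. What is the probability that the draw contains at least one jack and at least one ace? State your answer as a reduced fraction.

There are C(52,7) = 133784560 possible draws.
By inclusion-exclusion on the complements, draws missing all jacks or all aces: C(48,7) + C(48,7) − C(44,7) = 73629072 + 73629072 − 38320568 = 108937576.
So draws with at least one of each: 133784560 − 108937576 = 24846984, probability 24846984/133784560 = 3105873/16723070.

3105873/16723070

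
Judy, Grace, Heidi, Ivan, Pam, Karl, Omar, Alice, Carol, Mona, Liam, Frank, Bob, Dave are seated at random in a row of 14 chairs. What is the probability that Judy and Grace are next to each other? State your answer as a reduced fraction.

There are 14! = 87178291200 arrangements.
Treat Judy and Grace as a block: 13! arrangements of the blocks × 2 orders within the block = 2·6227020800 = 12454041600.
Probability = 12454041600/87178291200 = 1/7.

1/7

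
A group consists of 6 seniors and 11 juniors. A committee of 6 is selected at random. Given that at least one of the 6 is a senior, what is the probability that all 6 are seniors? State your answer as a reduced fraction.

1/11914

Work in counts. Selections with at least one senior: C(17,6) − C(11,6) = 12376 − 462 = 11914.
Of those, selections where all 6 are seniors: C(6,6) = 1.
Conditional probability = 1/11914.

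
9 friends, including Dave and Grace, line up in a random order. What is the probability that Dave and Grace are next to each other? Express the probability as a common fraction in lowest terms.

There are 9! = 362880 arrangements.
Treat Dave and Grace as a block: 8! arrangements of the blocks × 2 orders within the block = 2·40320 = 80640.
Probability = 80640/362880 = 2/9.

2/9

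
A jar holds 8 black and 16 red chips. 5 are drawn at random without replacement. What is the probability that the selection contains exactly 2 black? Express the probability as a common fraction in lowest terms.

There are C(24,5) = 42504 ways to choose 5 from 24.
Selections with exactly 2 black: choose 2 of the 8 black and 3 of the 16 red, C(8,2)·C(16,3) = 28·560 = 15680.
Probability = 15680/42504 = 280/759.

280/759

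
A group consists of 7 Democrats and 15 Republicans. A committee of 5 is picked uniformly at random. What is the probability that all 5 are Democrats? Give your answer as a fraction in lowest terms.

There are C(22,5) = 26334 possible selections.
Selections with all Democrats: C(7,5) = 21.
Probability = 21/26334 = 1/1254.

1/1254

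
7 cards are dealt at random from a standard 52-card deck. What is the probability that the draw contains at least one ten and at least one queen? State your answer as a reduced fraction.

There are C(52,7) = 133784560 possible draws.
By inclusion-exclusion on the complements, draws missing all tens or all queens: C(48,7) + C(48,7) − C(44,7) = 73629072 + 73629072 − 38320568 = 108937576.
So draws with at least one of each: 133784560 − 108937576 = 24846984, probability 24846984/133784560 = 3105873/16723070.

3105873/16723070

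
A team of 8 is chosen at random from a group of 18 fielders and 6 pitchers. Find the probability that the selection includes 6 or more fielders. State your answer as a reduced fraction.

3354/4807

There are C(24,8) = 735471 ways to choose the 8.
Favorable selections (6 or more fielders): C(18,6)·C(6,2) + C(18,7)·C(6,1) + C(18,8)·C(6,0) = 278460 + 190944 + 43758 = 513162.
Probability = 513162/735471 = 3354/4807.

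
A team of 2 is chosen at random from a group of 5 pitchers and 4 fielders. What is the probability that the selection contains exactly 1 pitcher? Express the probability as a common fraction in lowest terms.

5/9

Total number of selections: C(9,2) = 36.
Selections with exactly 1 pitcher: choose 1 of the 5 pitchers and 1 of the 4 fielders, C(5,1)·C(4,1) = 5·4 = 20.
Probability = 20/36 = 5/9.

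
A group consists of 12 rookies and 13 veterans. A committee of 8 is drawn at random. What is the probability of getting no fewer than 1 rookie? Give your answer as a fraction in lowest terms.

Total selections: C(25,8) = 1081575.
The complement is all 8 are veterans: C(13,8) = 1287.
Probability = 1 − 1287/1081575 = 1080288/1081575 = 10912/10925.

10912/10925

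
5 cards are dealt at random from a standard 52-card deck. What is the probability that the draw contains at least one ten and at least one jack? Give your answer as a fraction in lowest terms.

There are C(52,5) = 2598960 possible draws.
By inclusion-exclusion on the complements, draws missing all tens or all jacks: C(48,5) + C(48,5) − C(44,5) = 1712304 + 1712304 − 1086008 = 2338600.
So draws with at least one of each: 2598960 − 2338600 = 260360, probability 260360/2598960 = 6509/64974.

6509/64974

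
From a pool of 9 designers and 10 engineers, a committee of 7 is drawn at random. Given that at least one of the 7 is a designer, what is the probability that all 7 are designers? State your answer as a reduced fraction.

Work in counts. Selections with at least one designer: C(19,7) − C(10,7) = 50388 − 120 = 50268.
Of those, selections where all 7 are designers: C(9,7) = 36.
Conditional probability = 36/50268 = 3/4189.

3/4189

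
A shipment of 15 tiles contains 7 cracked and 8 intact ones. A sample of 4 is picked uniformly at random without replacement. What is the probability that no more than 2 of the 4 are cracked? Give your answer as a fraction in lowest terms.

10/13

Total selections: C(15,4) = 1365.
Count the complement (more than 2 cracked): C(7,3)·C(8,1) + C(7,4)·C(8,0) = 280 + 35 = 315.
Probability = 1 − 315/1365 = 1050/1365 = 10/13.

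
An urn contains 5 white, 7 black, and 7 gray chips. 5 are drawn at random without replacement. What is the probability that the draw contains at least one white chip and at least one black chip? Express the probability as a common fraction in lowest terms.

There are C(19,5) = 11628 possible draws.
By inclusion-exclusion on the complements, draws missing all white or all black: C(14,5) + C(12,5) − C(7,5) = 2002 + 792 − 21 = 2773.
So draws with at least one of each: 11628 − 2773 = 8855, probability 8855/11628.

8855/11628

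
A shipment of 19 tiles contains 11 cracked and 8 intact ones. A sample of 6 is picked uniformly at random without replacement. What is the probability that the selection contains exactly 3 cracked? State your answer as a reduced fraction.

The sample space is all 6-subsets of the 19: C(19,6) = 27132.
Selections with exactly 3 cracked: choose 3 of the 11 cracked and 3 of the 8 intact, C(11,3)·C(8,3) = 165·56 = 9240.
Probability = 9240/27132 = 110/323.

110/323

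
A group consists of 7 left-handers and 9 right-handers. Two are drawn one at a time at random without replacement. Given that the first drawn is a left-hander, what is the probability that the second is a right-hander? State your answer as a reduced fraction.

After removing one left-hander, 15 remain: 6 left-handers and 9 right-handers.
So the probability the next is a right-hander is 9/15 = 3/5.

3/5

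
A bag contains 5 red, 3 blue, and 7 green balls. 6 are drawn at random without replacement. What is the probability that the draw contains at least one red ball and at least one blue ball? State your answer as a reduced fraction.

554/715

There are C(15,6) = 5005 possible draws.
By inclusion-exclusion on the complements, draws missing all red or all blue: C(10,6) + C(12,6) − C(7,6) = 210 + 924 − 7 = 1127.
So draws with at least one of each: 5005 − 1127 = 3878, probability 3878/5005 = 554/715.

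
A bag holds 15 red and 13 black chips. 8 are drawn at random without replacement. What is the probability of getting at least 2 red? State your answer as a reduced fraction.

Total selections: C(28,8) = 3108105.
Count the complement (fewer than 2 red): C(15,0)·C(13,8) + C(15,1)·C(13,7) = 1287 + 25740 = 27027.
Probability = 1 − 27027/3108105 = 3081078/3108105 = 114/115.

114/115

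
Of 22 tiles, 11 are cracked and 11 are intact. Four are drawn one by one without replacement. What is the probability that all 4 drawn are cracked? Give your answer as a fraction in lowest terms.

6/133

Multiply the conditional probabilities at each draw: 11/22 · 10/21 · 9/20 · 8/19 = 7920/175560 = 6/133.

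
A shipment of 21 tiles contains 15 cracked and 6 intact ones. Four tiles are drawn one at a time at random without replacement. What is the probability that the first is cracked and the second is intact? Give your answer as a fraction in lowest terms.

3/14

Multiply the conditional probabilities at each draw: 15/21 · 6/20 = 90/420 = 3/14.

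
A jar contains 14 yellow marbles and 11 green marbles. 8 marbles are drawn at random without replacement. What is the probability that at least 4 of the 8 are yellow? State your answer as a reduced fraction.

Total selections: C(25,8) = 1081575.
Count the complement (fewer than 4 yellow): C(14,0)·C(11,8) + C(14,1)·C(11,7) + C(14,2)·C(11,6) + C(14,3)·C(11,5) = 165 + 4620 + 42042 + 168168 = 214995.
Probability = 1 − 214995/1081575 = 866580/1081575 = 5252/6555.

5252/6555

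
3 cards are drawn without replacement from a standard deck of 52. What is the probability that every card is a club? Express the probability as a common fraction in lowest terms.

11/850

There are C(52,3) = 22100 possible 3-card hands.
Hands that are all clubs: C(13,3) = 286.
Probability = 286/22100 = 11/850.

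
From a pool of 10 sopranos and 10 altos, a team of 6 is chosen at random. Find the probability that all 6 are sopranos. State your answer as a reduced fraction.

There are C(20,6) = 38760 possible selections.
Selections with all sopranos: C(10,6) = 210.
Probability = 210/38760 = 7/1292.

7/1292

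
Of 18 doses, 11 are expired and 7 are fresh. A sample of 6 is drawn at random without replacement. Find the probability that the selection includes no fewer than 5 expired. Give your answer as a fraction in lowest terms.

44/221

Total selections: C(18,6) = 18564.
Favorable selections (no fewer than 5 expired): C(11,5)·C(7,1) + C(11,6)·C(7,0) = 3234 + 462 = 3696.
Probability = 3696/18564 = 44/221.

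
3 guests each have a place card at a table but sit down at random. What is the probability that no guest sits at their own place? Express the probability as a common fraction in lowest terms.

There are 3! = 6 seatings.
By inclusion-exclusion, seatings with no fixed points: C(3,0)·3! − C(3,1)·2! + C(3,2)·1! − C(3,3)·0! = 2.
Probability = 2/6 = 1/3.

1/3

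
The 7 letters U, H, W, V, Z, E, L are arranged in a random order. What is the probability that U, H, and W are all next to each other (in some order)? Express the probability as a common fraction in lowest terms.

There are 7! = 5040 arrangements.
Treat the three as one block: 5! placements × 3! orders within the block = 120·6 = 720.
Probability = 720/5040 = 1/7.

1/7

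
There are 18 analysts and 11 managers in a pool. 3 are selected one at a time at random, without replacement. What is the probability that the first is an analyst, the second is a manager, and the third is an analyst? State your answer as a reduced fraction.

Multiply the conditional probabilities at each draw: 18/29 · 11/28 · 17/27 = 3366/21924 = 187/1218.

187/1218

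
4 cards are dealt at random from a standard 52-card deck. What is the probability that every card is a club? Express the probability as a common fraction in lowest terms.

There are C(52,4) = 270725 possible 4-card hands.
Hands that are all clubs: C(13,4) = 715.
Probability = 715/270725 = 11/4165.

11/4165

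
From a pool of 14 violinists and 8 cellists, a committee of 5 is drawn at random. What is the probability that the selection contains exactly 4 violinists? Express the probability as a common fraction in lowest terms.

52/171

Total number of selections: C(22,5) = 26334.
Selections with exactly 4 violinists: choose 4 of the 14 violinists and 1 of the 8 cellists, C(14,4)·C(8,1) = 1001·8 = 8008.
Probability = 8008/26334 = 52/171.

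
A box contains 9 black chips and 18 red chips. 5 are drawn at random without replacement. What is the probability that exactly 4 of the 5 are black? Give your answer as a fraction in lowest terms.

There are C(27,5) = 80730 ways to choose 5 from 27.
Selections with exactly 4 black: choose 4 of the 9 black and 1 of the 18 red, C(9,4)·C(18,1) = 126·18 = 2268.
Probability = 2268/80730 = 42/1495.

42/1495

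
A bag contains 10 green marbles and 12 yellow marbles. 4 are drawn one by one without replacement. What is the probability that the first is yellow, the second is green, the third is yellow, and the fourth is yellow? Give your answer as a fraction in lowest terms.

Multiply the conditional probabilities at each draw: 12/22 · 10/21 · 11/20 · 10/19 = 13200/175560 = 10/133.

10/133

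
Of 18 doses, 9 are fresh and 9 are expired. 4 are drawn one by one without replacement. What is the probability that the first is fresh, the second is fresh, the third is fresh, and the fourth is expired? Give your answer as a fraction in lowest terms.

Multiply the conditional probabilities at each draw: 9/18 · 8/17 · 7/16 · 9/15 = 4536/73440 = 21/340.

21/340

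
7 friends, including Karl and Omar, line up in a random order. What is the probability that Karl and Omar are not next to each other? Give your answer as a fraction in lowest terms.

5/7

There are 7! = 5040 arrangements.
Arrangements with Karl and Omar adjacent: 2·6! = 1440.
So not adjacent: 5040 − 1440 = 3600, probability 3600/5040 = 5/7.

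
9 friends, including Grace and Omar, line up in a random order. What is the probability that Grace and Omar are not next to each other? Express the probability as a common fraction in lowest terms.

7/9

There are 9! = 362880 arrangements.
Arrangements with Grace and Omar adjacent: 2·8! = 80640.
So not adjacent: 362880 − 80640 = 282240, probability 282240/362880 = 7/9.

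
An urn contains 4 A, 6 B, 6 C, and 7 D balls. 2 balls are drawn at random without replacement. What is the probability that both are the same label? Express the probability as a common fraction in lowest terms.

57/253

There are C(23,2) = 253 ways to draw 2 balls.
All same label: C(4,2) + C(6,2) + C(6,2) + C(7,2) = 6 + 15 + 15 + 21 = 57.
Probability = 57/253.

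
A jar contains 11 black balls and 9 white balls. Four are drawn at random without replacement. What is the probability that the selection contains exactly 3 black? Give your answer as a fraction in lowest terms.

There are C(20,4) = 4845 ways to choose 4 from 20.
Selections with exactly 3 black: choose 3 of the 11 black and 1 of the 9 white, C(11,3)·C(9,1) = 165·9 = 1485.
Probability = 1485/4845 = 99/323.

99/323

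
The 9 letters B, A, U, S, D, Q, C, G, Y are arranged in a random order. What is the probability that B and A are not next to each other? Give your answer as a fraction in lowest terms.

There are 9! = 362880 arrangements.
Arrangements with B and A adjacent: 2·8! = 80640.
So not adjacent: 362880 − 80640 = 282240, probability 282240/362880 = 7/9.

7/9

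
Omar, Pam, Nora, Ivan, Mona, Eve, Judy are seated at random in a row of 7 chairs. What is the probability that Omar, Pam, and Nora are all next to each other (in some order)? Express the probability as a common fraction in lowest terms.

1/7

There are 7! = 5040 arrangements.
Treat the three as one block: 5! placements × 3! orders within the block = 120·6 = 720.
Probability = 720/5040 = 1/7.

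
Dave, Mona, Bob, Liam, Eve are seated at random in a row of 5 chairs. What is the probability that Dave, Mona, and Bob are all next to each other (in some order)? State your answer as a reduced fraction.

There are 5! = 120 arrangements.
Treat the three as one block: 3! placements × 3! orders within the block = 6·6 = 36.
Probability = 36/120 = 3/10.

3/10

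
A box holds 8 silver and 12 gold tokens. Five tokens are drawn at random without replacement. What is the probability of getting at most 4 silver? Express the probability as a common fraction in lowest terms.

1931/1938

There are C(20,5) = 15504 ways to choose the 5.
The complement is exactly 5 silver: C(8,5)·C(12,0) = 56.
Probability = 1 − 56/15504 = 15448/15504 = 1931/1938.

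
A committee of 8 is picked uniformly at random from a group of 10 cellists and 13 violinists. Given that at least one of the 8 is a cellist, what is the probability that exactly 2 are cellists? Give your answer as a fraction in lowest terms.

2340/14819

Work in counts. Selections with at least one cellist: C(23,8) − C(13,8) = 490314 − 1287 = 489027.
Of those, selections where exactly 2 are cellists: C(10,2)·C(13,6) = 45·1716 = 77220.
Conditional probability = 77220/489027 = 2340/14819.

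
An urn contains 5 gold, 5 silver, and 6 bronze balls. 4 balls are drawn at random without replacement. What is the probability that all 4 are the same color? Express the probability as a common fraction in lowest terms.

There are C(16,4) = 1820 ways to draw 4 balls.
All same color: C(5,4) + C(5,4) + C(6,4) = 5 + 5 + 15 = 25.
Probability = 25/1820 = 5/364.

5/364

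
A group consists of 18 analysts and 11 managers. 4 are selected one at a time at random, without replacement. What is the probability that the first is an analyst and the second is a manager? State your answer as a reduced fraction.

Multiply the conditional probabilities at each draw: 18/29 · 11/28 = 198/812 = 99/406.

99/406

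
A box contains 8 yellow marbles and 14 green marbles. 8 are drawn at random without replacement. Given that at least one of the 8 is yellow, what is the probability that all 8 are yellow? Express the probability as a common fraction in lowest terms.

1/316767

Work in counts. Selections with at least one yellow: C(22,8) − C(14,8) = 319770 − 3003 = 316767.
Of those, selections where all 8 are yellow: C(8,8) = 1.
Conditional probability = 1/316767.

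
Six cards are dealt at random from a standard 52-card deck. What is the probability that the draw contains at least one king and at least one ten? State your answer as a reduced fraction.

718637/5089630

There are C(52,6) = 20358520 possible draws.
By inclusion-exclusion on the complements, draws missing all kings or all tens: C(48,6) + C(48,6) − C(44,6) = 12271512 + 12271512 − 7059052 = 17483972.
So draws with at least one of each: 20358520 − 17483972 = 2874548, probability 2874548/20358520 = 718637/5089630.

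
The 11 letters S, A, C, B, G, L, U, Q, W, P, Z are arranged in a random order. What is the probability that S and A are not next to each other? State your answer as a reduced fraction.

There are 11! = 39916800 arrangements.
Arrangements with S and A adjacent: 2·10! = 7257600.
So not adjacent: 39916800 − 7257600 = 32659200, probability 32659200/39916800 = 9/11.

9/11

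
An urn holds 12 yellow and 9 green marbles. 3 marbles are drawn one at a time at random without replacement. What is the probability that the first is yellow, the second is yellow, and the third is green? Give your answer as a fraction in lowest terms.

Multiply the conditional probabilities at each draw: 12/21 · 11/20 · 9/19 = 1188/7980 = 99/665.

99/665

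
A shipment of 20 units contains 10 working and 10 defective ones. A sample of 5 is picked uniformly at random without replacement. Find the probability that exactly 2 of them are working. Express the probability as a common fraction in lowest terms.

There are C(20,5) = 15504 ways to choose 5 from 20.
Selections with exactly 2 working: choose 2 of the 10 working and 3 of the 10 defective, C(10,2)·C(10,3) = 45·120 = 5400.
Probability = 5400/15504 = 225/646.

225/646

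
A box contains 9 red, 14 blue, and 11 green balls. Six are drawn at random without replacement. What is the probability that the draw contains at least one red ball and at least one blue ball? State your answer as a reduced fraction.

There are C(34,6) = 1344904 possible draws.
By inclusion-exclusion on the complements, draws missing all red or all blue: C(25,6) + C(20,6) − C(11,6) = 177100 + 38760 − 462 = 215398.
So draws with at least one of each: 1344904 − 215398 = 1129506, probability 1129506/1344904 = 564753/672452.

564753/672452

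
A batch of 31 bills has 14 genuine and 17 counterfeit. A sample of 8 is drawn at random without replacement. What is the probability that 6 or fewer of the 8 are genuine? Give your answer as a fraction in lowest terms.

200702/202275

There are C(31,8) = 7888725 ways to choose the 8.
Count the complement (more than 6 genuine): C(14,7)·C(17,1) + C(14,8)·C(17,0) = 58344 + 3003 = 61347.
Probability = 1 − 61347/7888725 = 7827378/7888725 = 200702/202275.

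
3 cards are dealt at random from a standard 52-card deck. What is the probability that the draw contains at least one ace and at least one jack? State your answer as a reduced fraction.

188/5525

There are C(52,3) = 22100 possible draws.
By inclusion-exclusion on the complements, draws missing all aces or all jacks: C(48,3) + C(48,3) − C(44,3) = 17296 + 17296 − 13244 = 21348.
So draws with at least one of each: 22100 − 21348 = 752, probability 752/22100 = 188/5525.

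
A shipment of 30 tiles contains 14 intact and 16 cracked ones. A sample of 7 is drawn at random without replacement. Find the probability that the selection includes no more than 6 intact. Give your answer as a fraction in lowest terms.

6514/6525

Total selections: C(30,7) = 2035800.
The complement is exactly 7 intact: C(14,7)·C(16,0) = 3432.
Probability = 1 − 3432/2035800 = 2032368/2035800 = 6514/6525.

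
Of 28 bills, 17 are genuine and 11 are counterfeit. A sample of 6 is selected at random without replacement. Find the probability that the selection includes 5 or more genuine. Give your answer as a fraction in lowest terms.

221/1035

Total selections: C(28,6) = 376740.
Favorable selections (5 or more genuine): C(17,5)·C(11,1) + C(17,6)·C(11,0) = 68068 + 12376 = 80444.
Probability = 80444/376740 = 221/1035.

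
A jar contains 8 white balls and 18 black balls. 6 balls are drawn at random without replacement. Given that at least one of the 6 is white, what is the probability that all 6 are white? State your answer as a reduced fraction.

2/15119

Work in counts. Selections with at least one white: C(26,6) − C(18,6) = 230230 − 18564 = 211666.
Of those, selections where all 6 are white: C(8,6) = 28.
Conditional probability = 28/211666 = 2/15119.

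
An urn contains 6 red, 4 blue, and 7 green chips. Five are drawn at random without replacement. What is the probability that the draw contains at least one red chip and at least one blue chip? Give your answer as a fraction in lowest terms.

There are C(17,5) = 6188 possible draws.
By inclusion-exclusion on the complements, draws missing all red or all blue: C(11,5) + C(13,5) − C(7,5) = 462 + 1287 − 21 = 1728.
So draws with at least one of each: 6188 − 1728 = 4460, probability 4460/6188 = 1115/1547.

1115/1547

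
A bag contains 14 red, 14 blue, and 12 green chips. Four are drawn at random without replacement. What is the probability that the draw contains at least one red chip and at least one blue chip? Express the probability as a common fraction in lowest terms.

12397/18278

There are C(40,4) = 91390 possible draws.
By inclusion-exclusion on the complements, draws missing all red or all blue: C(26,4) + C(26,4) − C(12,4) = 14950 + 14950 − 495 = 29405.
So draws with at least one of each: 91390 − 29405 = 61985, probability 61985/91390 = 12397/18278.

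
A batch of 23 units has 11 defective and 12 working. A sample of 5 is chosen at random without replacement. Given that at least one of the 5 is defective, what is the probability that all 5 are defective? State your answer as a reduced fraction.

42/2987

Work in counts. Selections with at least one defective: C(23,5) − C(12,5) = 33649 − 792 = 32857.
Of those, selections where all 5 are defective: C(11,5) = 462.
Conditional probability = 462/32857 = 42/2987.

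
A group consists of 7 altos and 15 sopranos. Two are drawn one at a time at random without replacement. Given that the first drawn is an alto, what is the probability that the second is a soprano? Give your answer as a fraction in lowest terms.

After removing one alto, 21 remain: 6 altos and 15 sopranos.
So the probability the next is a soprano is 15/21 = 5/7.

5/7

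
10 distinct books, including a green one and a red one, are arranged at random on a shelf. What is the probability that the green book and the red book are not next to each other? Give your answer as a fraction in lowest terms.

There are 10! = 3628800 arrangements.
Arrangements with the green book and the red book adjacent: 2·9! = 725760.
So not adjacent: 3628800 − 725760 = 2903040, probability 2903040/3628800 = 4/5.

4/5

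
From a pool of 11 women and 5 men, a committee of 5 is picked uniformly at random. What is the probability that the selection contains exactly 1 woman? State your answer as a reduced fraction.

55/4368

There are C(16,5) = 4368 ways to choose 5 from 16.
Selections with exactly 1 woman: choose 1 of the 11 women and 4 of the 5 men, C(11,1)·C(5,4) = 11·5 = 55.
Probability = 55/4368.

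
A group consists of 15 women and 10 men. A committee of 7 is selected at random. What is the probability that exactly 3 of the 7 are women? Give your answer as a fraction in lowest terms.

1911/9614

Total number of selections: C(25,7) = 480700.
Selections with exactly 3 women: choose 3 of the 15 women and 4 of the 10 men, C(15,3)·C(10,4) = 455·210 = 95550.
Probability = 95550/480700 = 1911/9614.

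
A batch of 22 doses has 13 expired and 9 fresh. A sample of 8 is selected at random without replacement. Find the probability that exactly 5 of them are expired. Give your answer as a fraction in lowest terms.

546/1615

The sample space is all 8-subsets of the 22: C(22,8) = 319770.
Selections with exactly 5 expired: choose 5 of the 13 expired and 3 of the 9 fresh, C(13,5)·C(9,3) = 1287·84 = 108108.
Probability = 108108/319770 = 546/1615.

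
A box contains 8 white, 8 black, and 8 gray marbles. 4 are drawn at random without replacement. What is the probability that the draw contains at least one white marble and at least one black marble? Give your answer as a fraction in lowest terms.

There are C(24,4) = 10626 possible draws.
By inclusion-exclusion on the complements, draws missing all white or all black: C(16,4) + C(16,4) − C(8,4) = 1820 + 1820 − 70 = 3570.
So draws with at least one of each: 10626 − 3570 = 7056, probability 7056/10626 = 168/253.

168/253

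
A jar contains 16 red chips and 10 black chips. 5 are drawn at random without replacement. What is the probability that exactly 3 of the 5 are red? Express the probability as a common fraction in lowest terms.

1260/3289

The sample space is all 5-subsets of the 26: C(26,5) = 65780.
Selections with exactly 3 red: choose 3 of the 16 red and 2 of the 10 black, C(16,3)·C(10,2) = 560·45 = 25200.
Probability = 25200/65780 = 1260/3289.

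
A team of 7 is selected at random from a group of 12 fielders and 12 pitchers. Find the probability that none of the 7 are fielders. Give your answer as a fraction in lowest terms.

1/437

There are C(24,7) = 346104 possible selections.
Selections with no fielders (all pitchers): C(12,7) = 792.
Probability = 792/346104 = 1/437.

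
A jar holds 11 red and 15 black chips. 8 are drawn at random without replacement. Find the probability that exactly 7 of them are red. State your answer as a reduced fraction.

18/5681

Total number of selections: C(26,8) = 1562275.
Selections with exactly 7 red: choose 7 of the 11 red and 1 of the 15 black, C(11,7)·C(15,1) = 330·15 = 4950.
Probability = 4950/1562275 = 18/5681.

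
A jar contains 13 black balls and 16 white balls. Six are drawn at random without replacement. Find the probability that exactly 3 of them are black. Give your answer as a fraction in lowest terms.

88/261

There are C(29,6) = 475020 ways to choose 6 from 29.
Selections with exactly 3 black: choose 3 of the 13 black and 3 of the 16 white, C(13,3)·C(16,3) = 286·560 = 160160.
Probability = 160160/475020 = 88/261.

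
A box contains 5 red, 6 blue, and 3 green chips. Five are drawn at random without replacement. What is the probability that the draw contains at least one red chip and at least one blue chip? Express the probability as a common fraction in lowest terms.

10/11

There are C(14,5) = 2002 possible draws.
By inclusion-exclusion on the complements, draws missing all red or all blue: C(9,5) + C(8,5) − C(3,5) = 126 + 56 − 0 = 182.
So draws with at least one of each: 2002 − 182 = 1820, probability 1820/2002 = 10/11.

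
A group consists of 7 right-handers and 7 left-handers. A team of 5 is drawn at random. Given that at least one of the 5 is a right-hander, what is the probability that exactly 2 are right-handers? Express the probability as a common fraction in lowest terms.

105/283

Work in counts. Selections with at least one right-hander: C(14,5) − C(7,5) = 2002 − 21 = 1981.
Of those, selections where exactly 2 are right-handers: C(7,2)·C(7,3) = 21·35 = 735.
Conditional probability = 735/1981 = 105/283.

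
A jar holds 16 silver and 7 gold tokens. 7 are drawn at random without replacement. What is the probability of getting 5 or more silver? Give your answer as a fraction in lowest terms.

159224/245157

Total selections: C(23,7) = 245157.
Favorable selections (5 or more silver): C(16,5)·C(7,2) + C(16,6)·C(7,1) + C(16,7)·C(7,0) = 91728 + 56056 + 11440 = 159224.
Probability = 159224/245157.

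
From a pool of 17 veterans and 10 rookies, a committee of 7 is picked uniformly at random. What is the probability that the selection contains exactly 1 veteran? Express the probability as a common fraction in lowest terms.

119/29601

The sample space is all 7-subsets of the 27: C(27,7) = 888030.
Selections with exactly 1 veteran: choose 1 of the 17 veterans and 6 of the 10 rookies, C(17,1)·C(10,6) = 17·210 = 3570.
Probability = 3570/888030 = 119/29601.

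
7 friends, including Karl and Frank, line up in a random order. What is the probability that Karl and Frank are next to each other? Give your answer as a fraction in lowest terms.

There are 7! = 5040 arrangements.
Treat Karl and Frank as a block: 6! arrangements of the blocks × 2 orders within the block = 2·720 = 1440.
Probability = 1440/5040 = 2/7.

2/7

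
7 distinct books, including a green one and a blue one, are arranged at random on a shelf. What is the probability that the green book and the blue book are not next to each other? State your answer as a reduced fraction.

There are 7! = 5040 arrangements.
Arrangements with the green book and the blue book adjacent: 2·6! = 1440.
So not adjacent: 5040 − 1440 = 3600, probability 3600/5040 = 5/7.

5/7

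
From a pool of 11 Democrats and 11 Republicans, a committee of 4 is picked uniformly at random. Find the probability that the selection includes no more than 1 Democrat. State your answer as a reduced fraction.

Total selections: C(22,4) = 7315.
Favorable selections (no more than 1 Democrat): C(11,0)·C(11,4) + C(11,1)·C(11,3) = 330 + 1815 = 2145.
Probability = 2145/7315 = 39/133.

39/133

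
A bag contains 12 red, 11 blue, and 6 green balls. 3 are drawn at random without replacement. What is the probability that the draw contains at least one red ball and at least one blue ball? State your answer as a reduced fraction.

There are C(29,3) = 3654 possible draws.
By inclusion-exclusion on the complements, draws missing all red or all blue: C(17,3) + C(18,3) − C(6,3) = 680 + 816 − 20 = 1476.
So draws with at least one of each: 3654 − 1476 = 2178, probability 2178/3654 = 121/203.

121/203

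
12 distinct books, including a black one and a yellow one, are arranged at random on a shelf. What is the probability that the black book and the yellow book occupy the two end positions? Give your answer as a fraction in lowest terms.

1/66

There are 12! = 479001600 arrangements.
Place the black book and the yellow book at the ends in 2 ways, arrange the remaining 10 in 10! = 3628800 ways: 2·3628800 = 7257600.
Probability = 7257600/479001600 = 1/66.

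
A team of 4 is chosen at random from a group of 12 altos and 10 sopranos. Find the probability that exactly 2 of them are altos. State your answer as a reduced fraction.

54/133

There are C(22,4) = 7315 ways to choose 4 from 22.
Selections with exactly 2 altos: choose 2 of the 12 altos and 2 of the 10 sopranos, C(12,2)·C(10,2) = 66·45 = 2970.
Probability = 2970/7315 = 54/133.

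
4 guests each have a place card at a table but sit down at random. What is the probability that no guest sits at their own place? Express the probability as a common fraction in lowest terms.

There are 4! = 24 seatings.
By inclusion-exclusion, seatings with no fixed points: C(4,0)·4! − C(4,1)·3! + C(4,2)·2! − C(4,3)·1! + C(4,4)·0! = 9.
Probability = 9/24 = 3/8.

3/8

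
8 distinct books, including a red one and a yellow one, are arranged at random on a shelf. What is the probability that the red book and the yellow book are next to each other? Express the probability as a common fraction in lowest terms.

1/4

There are 8! = 40320 arrangements.
Treat the red book and the yellow book as a block: 7! arrangements of the blocks × 2 orders within the block = 2·5040 = 10080.
Probability = 10080/40320 = 1/4.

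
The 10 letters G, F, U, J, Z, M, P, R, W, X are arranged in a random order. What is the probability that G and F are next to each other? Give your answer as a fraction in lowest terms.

There are 10! = 3628800 arrangements.
Treat G and F as a block: 9! arrangements of the blocks × 2 orders within the block = 2·362880 = 725760.
Probability = 725760/3628800 = 1/5.

1/5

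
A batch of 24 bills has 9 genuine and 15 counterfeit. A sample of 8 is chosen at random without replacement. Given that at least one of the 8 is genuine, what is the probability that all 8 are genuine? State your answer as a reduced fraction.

Work in counts. Selections with at least one genuine: C(24,8) − C(15,8) = 735471 − 6435 = 729036.
Of those, selections where all 8 are genuine: C(9,8) = 9.
Conditional probability = 9/729036 = 1/81004.

1/81004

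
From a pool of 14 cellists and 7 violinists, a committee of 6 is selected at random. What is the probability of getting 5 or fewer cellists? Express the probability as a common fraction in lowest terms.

Total selections: C(21,6) = 54264.
The complement is exactly 6 cellists: C(14,6)·C(7,0) = 3003.
Probability = 1 − 3003/54264 = 51261/54264 = 2441/2584.

2441/2584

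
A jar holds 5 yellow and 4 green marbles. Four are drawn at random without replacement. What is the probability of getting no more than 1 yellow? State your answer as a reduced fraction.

There are C(9,4) = 126 ways to choose the 4.
Favorable selections (no more than 1 yellow): C(5,0)·C(4,4) + C(5,1)·C(4,3) = 1 + 20 = 21.
Probability = 21/126 = 1/6.

1/6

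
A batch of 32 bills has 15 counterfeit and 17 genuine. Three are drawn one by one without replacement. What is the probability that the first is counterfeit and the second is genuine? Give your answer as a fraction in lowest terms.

255/992

Multiply the conditional probabilities at each draw: 15/32 · 17/31 = 255/992.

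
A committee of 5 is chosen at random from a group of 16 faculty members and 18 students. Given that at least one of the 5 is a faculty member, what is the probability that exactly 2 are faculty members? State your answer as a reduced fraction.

Work in counts. Selections with at least one faculty member: C(34,5) − C(18,5) = 278256 − 8568 = 269688.
Of those, selections where exactly 2 are faculty members: C(16,2)·C(18,3) = 120·816 = 97920.
Conditional probability = 97920/269688 = 240/661.

240/661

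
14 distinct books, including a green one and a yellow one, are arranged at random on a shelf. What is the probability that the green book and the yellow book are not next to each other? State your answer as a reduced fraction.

6/7

There are 14! = 87178291200 arrangements.
Arrangements with the green book and the yellow book adjacent: 2·13! = 12454041600.
So not adjacent: 87178291200 − 12454041600 = 74724249600, probability 74724249600/87178291200 = 6/7.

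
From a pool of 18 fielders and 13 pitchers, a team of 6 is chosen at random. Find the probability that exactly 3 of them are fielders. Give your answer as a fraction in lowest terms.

There are C(31,6) = 736281 ways to choose 6 from 31.
Selections with exactly 3 fielders: choose 3 of the 18 fielders and 3 of the 13 pitchers, C(18,3)·C(13,3) = 816·286 = 233376.
Probability = 233376/736281 = 5984/18879.

5984/18879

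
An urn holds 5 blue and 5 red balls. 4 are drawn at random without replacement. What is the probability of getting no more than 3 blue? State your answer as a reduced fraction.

Total selections: C(10,4) = 210.
The complement is exactly 4 blue: C(5,4)·C(5,0) = 5.
Probability = 1 − 5/210 = 205/210 = 41/42.

41/42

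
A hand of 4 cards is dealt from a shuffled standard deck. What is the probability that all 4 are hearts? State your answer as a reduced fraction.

11/4165

There are C(52,4) = 270725 possible 4-card hands.
Hands that are all hearts: C(13,4) = 715.
Probability = 715/270725 = 11/4165.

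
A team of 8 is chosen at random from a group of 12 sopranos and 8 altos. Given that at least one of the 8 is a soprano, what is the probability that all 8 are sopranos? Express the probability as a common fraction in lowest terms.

495/125969

Work in counts. Selections with at least one soprano: C(20,8) − C(8,8) = 125970 − 1 = 125969.
Of those, selections where all 8 are sopranos: C(12,8) = 495.
Conditional probability = 495/125969.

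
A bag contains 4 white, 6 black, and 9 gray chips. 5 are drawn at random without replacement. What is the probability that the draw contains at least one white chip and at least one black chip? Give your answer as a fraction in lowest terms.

There are C(19,5) = 11628 possible draws.
By inclusion-exclusion on the complements, draws missing all white or all black: C(15,5) + C(13,5) − C(9,5) = 3003 + 1287 − 126 = 4164.
So draws with at least one of each: 11628 − 4164 = 7464, probability 7464/11628 = 622/969.

622/969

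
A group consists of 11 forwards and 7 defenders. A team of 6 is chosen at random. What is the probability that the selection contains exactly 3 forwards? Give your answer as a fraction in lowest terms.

There are C(18,6) = 18564 ways to choose 6 from 18.
Selections with exactly 3 forwards: choose 3 of the 11 forwards and 3 of the 7 defenders, C(11,3)·C(7,3) = 165·35 = 5775.
Probability = 5775/18564 = 275/884.

275/884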